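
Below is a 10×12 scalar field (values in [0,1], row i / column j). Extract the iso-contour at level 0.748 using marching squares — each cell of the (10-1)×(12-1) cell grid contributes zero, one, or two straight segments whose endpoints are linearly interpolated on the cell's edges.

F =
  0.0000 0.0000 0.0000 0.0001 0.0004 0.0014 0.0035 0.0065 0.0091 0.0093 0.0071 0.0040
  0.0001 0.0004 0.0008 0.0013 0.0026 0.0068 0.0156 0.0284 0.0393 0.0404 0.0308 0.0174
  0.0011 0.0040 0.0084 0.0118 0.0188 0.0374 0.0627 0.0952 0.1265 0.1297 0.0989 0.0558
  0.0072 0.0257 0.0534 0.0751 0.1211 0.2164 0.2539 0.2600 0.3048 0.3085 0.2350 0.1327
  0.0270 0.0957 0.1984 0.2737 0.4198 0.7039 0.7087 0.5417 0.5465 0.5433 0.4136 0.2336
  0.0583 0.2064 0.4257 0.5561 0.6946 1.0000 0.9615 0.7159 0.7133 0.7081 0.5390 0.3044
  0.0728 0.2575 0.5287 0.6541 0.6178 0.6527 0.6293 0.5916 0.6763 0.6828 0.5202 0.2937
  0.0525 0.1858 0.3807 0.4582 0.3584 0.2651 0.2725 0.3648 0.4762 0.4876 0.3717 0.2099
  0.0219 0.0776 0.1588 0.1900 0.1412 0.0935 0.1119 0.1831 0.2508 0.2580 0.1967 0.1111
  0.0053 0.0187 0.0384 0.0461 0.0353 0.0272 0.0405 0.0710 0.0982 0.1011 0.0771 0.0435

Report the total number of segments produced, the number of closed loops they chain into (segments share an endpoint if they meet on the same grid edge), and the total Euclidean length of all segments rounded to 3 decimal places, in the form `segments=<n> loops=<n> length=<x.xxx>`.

segments=6 loops=1 length=6.581

cell (4,4): code 0100 → (4.149,5.000)–(5.000,4.175)
cell (4,5): code 1100 → (4.155,6.000)–(4.149,5.000)
cell (4,6): code 1000 → (5.000,6.869)–(4.155,6.000)
cell (5,4): code 0010 → (5.000,4.175)–(5.726,5.000)
cell (5,5): code 0011 → (5.726,5.000)–(5.643,6.000)
cell (5,6): code 0001 → (5.643,6.000)–(5.000,6.869)
total: 6 segments, chained into 1 closed loop(s), length Σ = 6.580725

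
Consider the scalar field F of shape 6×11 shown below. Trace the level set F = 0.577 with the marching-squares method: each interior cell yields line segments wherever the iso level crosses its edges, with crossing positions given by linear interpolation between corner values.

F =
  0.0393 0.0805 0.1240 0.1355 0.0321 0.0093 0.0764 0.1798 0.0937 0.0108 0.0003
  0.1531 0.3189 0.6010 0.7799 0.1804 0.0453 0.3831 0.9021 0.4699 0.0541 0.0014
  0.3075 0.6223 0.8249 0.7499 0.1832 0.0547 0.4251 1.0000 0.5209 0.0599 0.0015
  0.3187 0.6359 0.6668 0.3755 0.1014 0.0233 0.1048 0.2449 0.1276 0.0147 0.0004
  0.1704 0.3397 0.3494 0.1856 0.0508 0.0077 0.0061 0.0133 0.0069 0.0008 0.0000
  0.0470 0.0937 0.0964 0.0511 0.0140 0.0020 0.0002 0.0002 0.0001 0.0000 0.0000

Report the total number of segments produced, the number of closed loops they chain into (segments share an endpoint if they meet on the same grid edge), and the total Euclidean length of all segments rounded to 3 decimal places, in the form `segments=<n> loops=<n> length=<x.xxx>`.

cell (0,1): code 0100 → (0.950,2.000)–(1.000,1.915)
cell (0,2): code 1100 → (0.685,3.000)–(0.950,2.000)
cell (0,3): code 1000 → (1.000,3.338)–(0.685,3.000)
cell (0,6): code 0100 → (0.550,7.000)–(1.000,6.374)
cell (0,7): code 1000 → (1.000,7.752)–(0.550,7.000)
cell (1,0): code 0100 → (1.851,1.000)–(2.000,0.856)
cell (1,1): code 1110 → (1.000,1.915)–(1.851,1.000)
cell (1,3): code 1001 → (2.000,3.305)–(1.000,3.338)
cell (1,6): code 0110 → (1.000,6.374)–(2.000,6.264)
cell (1,7): code 1001 → (2.000,7.883)–(1.000,7.752)
cell (2,0): code 0110 → (2.000,0.856)–(3.000,0.814)
cell (2,2): code 1011 → (3.000,2.308)–(2.462,3.000)
cell (2,3): code 0001 → (2.462,3.000)–(2.000,3.305)
cell (2,6): code 0010 → (2.000,6.264)–(2.560,7.000)
cell (2,7): code 0001 → (2.560,7.000)–(2.000,7.883)
cell (3,0): code 0010 → (3.000,0.814)–(3.199,1.000)
cell (3,1): code 0011 → (3.199,1.000)–(3.283,2.000)
cell (3,2): code 0001 → (3.283,2.000)–(3.000,2.308)
total: 18 segments, chained into 2 closed loop(s), length Σ = 13.810319

segments=18 loops=2 length=13.810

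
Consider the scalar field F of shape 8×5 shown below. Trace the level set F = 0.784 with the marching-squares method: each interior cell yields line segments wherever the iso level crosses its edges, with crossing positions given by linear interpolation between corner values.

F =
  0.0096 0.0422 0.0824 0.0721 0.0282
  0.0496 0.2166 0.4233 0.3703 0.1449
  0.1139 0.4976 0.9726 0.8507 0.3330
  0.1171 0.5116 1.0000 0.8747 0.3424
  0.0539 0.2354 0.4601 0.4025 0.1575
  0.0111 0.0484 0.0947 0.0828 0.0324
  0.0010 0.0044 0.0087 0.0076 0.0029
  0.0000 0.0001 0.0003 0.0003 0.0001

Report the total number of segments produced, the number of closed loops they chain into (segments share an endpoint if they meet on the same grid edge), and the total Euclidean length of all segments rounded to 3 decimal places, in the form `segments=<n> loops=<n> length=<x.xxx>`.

cell (1,1): code 0100 → (1.657,2.000)–(2.000,1.603)
cell (1,2): code 1100 → (1.861,3.000)–(1.657,2.000)
cell (1,3): code 1000 → (2.000,3.129)–(1.861,3.000)
cell (2,1): code 0110 → (2.000,1.603)–(3.000,1.558)
cell (2,3): code 1001 → (3.000,3.170)–(2.000,3.129)
cell (3,1): code 0010 → (3.000,1.558)–(3.400,2.000)
cell (3,2): code 0011 → (3.400,2.000)–(3.192,3.000)
cell (3,3): code 0001 → (3.192,3.000)–(3.000,3.170)
total: 8 segments, chained into 1 closed loop(s), length Σ = 5.611443

segments=8 loops=1 length=5.611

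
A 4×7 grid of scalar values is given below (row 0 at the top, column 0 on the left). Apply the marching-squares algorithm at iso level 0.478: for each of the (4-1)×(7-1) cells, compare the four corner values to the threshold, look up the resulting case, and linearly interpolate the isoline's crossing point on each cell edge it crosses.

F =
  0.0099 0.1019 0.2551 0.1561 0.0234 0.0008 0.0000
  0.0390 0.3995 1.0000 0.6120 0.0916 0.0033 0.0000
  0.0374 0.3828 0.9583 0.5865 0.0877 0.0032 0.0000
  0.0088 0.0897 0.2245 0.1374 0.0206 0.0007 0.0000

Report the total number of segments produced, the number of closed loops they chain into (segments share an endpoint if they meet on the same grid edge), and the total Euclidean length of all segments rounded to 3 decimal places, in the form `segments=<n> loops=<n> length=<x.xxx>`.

cell (0,1): code 0100 → (0.299,2.000)–(1.000,1.131)
cell (0,2): code 1100 → (0.706,3.000)–(0.299,2.000)
cell (0,3): code 1000 → (1.000,3.257)–(0.706,3.000)
cell (1,1): code 0110 → (1.000,1.131)–(2.000,1.165)
cell (1,3): code 1001 → (2.000,3.218)–(1.000,3.257)
cell (2,1): code 0010 → (2.000,1.165)–(2.655,2.000)
cell (2,2): code 0011 → (2.655,2.000)–(2.242,3.000)
cell (2,3): code 0001 → (2.242,3.000)–(2.000,3.218)
total: 8 segments, chained into 1 closed loop(s), length Σ = 7.055947

segments=8 loops=1 length=7.056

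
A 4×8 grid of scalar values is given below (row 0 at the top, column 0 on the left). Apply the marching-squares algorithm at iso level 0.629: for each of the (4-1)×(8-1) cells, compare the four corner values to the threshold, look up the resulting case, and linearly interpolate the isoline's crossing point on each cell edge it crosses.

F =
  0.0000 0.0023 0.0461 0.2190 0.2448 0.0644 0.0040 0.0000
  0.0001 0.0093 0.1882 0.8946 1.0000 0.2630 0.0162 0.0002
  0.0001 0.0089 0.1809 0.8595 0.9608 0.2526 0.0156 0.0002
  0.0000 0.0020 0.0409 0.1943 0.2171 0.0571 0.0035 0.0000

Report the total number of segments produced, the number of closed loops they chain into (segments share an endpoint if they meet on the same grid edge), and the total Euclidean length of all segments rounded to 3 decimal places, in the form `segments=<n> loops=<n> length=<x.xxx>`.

segments=8 loops=1 length=6.391

cell (0,2): code 0100 → (0.607,3.000)–(1.000,2.624)
cell (0,3): code 1100 → (0.509,4.000)–(0.607,3.000)
cell (0,4): code 1000 → (1.000,4.503)–(0.509,4.000)
cell (1,2): code 0110 → (1.000,2.624)–(2.000,2.660)
cell (1,4): code 1001 → (2.000,4.469)–(1.000,4.503)
cell (2,2): code 0010 → (2.000,2.660)–(2.347,3.000)
cell (2,3): code 0011 → (2.347,3.000)–(2.446,4.000)
cell (2,4): code 0001 → (2.446,4.000)–(2.000,4.469)
total: 8 segments, chained into 1 closed loop(s), length Σ = 6.390570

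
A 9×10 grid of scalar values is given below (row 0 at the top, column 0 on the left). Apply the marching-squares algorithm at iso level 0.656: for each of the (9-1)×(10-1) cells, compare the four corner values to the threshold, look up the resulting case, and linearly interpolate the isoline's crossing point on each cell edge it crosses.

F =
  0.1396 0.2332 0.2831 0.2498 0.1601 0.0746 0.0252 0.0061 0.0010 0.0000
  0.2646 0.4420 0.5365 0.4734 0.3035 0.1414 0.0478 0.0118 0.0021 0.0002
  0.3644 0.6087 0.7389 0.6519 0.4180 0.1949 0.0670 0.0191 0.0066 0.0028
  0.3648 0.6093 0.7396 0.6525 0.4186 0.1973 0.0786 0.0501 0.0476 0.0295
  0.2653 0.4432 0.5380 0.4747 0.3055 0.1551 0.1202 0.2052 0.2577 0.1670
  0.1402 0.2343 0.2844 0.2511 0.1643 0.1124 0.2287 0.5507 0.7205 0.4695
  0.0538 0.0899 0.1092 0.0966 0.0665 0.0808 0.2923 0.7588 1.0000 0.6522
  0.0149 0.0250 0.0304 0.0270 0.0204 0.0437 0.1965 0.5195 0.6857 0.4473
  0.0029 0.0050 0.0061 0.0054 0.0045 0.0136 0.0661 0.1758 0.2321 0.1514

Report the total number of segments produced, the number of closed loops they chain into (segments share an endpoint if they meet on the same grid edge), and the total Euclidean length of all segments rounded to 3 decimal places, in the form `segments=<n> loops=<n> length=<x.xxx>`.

cell (1,1): code 0100 → (1.590,2.000)–(2.000,1.363)
cell (1,2): code 1000 → (2.000,2.953)–(1.590,2.000)
cell (2,1): code 0110 → (2.000,1.363)–(3.000,1.358)
cell (2,2): code 1001 → (3.000,2.960)–(2.000,2.953)
cell (3,1): code 0010 → (3.000,1.358)–(3.415,2.000)
cell (3,2): code 0001 → (3.415,2.000)–(3.000,2.960)
cell (4,7): code 0100 → (4.861,8.000)–(5.000,7.620)
cell (4,8): code 1000 → (5.000,8.257)–(4.861,8.000)
cell (5,6): code 0100 → (5.506,7.000)–(6.000,6.780)
cell (5,7): code 1110 → (5.000,7.620)–(5.506,7.000)
cell (5,8): code 1001 → (6.000,8.989)–(5.000,8.257)
cell (6,6): code 0010 → (6.000,6.780)–(6.430,7.000)
cell (6,7): code 0111 → (6.430,7.000)–(7.000,7.821)
cell (6,8): code 1001 → (7.000,8.125)–(6.000,8.989)
cell (7,7): code 0010 → (7.000,7.821)–(7.065,8.000)
cell (7,8): code 0001 → (7.065,8.000)–(7.000,8.125)
total: 16 segments, chained into 2 closed loop(s), length Σ = 12.017082

segments=16 loops=2 length=12.017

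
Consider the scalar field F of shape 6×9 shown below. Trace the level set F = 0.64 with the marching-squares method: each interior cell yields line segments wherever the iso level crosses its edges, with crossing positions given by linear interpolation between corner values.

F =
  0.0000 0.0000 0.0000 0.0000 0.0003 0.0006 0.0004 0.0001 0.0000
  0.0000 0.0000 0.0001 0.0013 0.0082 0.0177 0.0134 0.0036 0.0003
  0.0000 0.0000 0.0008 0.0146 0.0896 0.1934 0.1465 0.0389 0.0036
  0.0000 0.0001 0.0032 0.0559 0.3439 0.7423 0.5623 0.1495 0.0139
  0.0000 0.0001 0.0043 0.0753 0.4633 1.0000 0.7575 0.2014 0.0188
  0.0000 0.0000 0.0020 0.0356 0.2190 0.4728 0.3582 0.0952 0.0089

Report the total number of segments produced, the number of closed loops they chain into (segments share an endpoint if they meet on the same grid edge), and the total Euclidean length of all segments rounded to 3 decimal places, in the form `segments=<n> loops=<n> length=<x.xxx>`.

segments=8 loops=1 length=5.615

cell (2,4): code 0100 → (2.814,5.000)–(3.000,4.743)
cell (2,5): code 1000 → (3.000,5.568)–(2.814,5.000)
cell (3,4): code 0110 → (3.000,4.743)–(4.000,4.329)
cell (3,5): code 1101 → (3.398,6.000)–(3.000,5.568)
cell (3,6): code 1000 → (4.000,6.211)–(3.398,6.000)
cell (4,4): code 0010 → (4.000,4.329)–(4.683,5.000)
cell (4,5): code 0011 → (4.683,5.000)–(4.294,6.000)
cell (4,6): code 0001 → (4.294,6.000)–(4.000,6.211)
total: 8 segments, chained into 1 closed loop(s), length Σ = 5.615141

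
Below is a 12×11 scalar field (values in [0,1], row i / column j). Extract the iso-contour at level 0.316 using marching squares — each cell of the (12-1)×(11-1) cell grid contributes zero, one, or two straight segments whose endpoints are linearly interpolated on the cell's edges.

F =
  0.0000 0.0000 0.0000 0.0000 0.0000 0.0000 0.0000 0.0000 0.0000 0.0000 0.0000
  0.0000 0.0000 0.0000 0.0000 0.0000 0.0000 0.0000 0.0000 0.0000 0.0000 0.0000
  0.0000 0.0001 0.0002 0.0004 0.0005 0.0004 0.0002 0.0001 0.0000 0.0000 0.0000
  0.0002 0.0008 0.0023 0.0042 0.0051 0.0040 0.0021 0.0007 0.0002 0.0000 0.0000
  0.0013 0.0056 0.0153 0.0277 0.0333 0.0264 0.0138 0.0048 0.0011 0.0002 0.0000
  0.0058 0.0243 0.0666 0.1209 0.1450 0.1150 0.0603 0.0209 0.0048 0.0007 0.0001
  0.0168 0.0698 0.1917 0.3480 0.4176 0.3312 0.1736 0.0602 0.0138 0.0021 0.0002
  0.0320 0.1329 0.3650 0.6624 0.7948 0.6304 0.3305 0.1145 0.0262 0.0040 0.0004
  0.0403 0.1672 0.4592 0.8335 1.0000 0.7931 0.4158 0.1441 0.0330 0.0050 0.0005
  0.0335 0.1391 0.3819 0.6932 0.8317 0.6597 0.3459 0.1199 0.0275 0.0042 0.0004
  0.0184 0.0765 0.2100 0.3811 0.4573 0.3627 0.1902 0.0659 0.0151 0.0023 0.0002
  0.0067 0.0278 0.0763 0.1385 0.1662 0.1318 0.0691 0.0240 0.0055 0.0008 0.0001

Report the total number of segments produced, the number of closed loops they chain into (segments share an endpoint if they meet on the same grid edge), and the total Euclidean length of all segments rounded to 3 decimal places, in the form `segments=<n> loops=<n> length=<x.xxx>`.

segments=20 loops=1 length=14.923

cell (5,2): code 0100 → (5.859,3.000)–(6.000,2.795)
cell (5,3): code 1100 → (5.627,4.000)–(5.859,3.000)
cell (5,4): code 1100 → (5.930,5.000)–(5.627,4.000)
cell (5,5): code 1000 → (6.000,5.096)–(5.930,5.000)
cell (6,1): code 0100 → (6.717,2.000)–(7.000,1.789)
cell (6,2): code 1110 → (6.000,2.795)–(6.717,2.000)
cell (6,5): code 1101 → (6.908,6.000)–(6.000,5.096)
cell (6,6): code 1000 → (7.000,6.067)–(6.908,6.000)
cell (7,1): code 0110 → (7.000,1.789)–(8.000,1.510)
cell (7,6): code 1001 → (8.000,6.367)–(7.000,6.067)
cell (8,1): code 0110 → (8.000,1.510)–(9.000,1.729)
cell (8,6): code 1001 → (9.000,6.132)–(8.000,6.367)
cell (9,1): code 0010 → (9.000,1.729)–(9.383,2.000)
cell (9,2): code 0111 → (9.383,2.000)–(10.000,2.620)
cell (9,5): code 1011 → (10.000,5.271)–(9.192,6.000)
cell (9,6): code 0001 → (9.192,6.000)–(9.000,6.132)
cell (10,2): code 0010 → (10.000,2.620)–(10.268,3.000)
cell (10,3): code 0011 → (10.268,3.000)–(10.485,4.000)
cell (10,4): code 0011 → (10.485,4.000)–(10.202,5.000)
cell (10,5): code 0001 → (10.202,5.000)–(10.000,5.271)
total: 20 segments, chained into 1 closed loop(s), length Σ = 14.922670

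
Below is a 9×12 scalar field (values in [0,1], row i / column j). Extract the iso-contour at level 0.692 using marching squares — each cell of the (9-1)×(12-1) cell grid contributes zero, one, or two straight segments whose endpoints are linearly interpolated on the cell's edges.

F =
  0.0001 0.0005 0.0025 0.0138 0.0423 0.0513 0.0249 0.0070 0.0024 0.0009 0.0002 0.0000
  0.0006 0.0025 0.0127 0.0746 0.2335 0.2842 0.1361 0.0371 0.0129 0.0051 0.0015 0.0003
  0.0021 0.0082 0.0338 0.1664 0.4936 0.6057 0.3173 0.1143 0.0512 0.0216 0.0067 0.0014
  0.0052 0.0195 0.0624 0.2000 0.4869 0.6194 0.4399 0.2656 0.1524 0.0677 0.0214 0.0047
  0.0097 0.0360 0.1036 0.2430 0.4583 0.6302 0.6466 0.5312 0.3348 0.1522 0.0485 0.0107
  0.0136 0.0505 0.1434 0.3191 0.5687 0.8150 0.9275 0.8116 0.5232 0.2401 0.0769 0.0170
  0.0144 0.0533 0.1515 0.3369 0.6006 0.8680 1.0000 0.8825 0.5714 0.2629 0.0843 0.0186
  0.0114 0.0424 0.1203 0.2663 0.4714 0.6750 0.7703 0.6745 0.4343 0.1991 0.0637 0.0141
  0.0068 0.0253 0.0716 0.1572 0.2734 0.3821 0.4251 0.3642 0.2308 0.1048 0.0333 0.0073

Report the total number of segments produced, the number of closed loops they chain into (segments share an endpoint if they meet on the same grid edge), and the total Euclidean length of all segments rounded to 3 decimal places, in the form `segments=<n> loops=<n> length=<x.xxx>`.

cell (4,4): code 0100 → (4.334,5.000)–(5.000,4.501)
cell (4,5): code 1100 → (4.162,6.000)–(4.334,5.000)
cell (4,6): code 1100 → (4.573,7.000)–(4.162,6.000)
cell (4,7): code 1000 → (5.000,7.415)–(4.573,7.000)
cell (5,4): code 0110 → (5.000,4.501)–(6.000,4.342)
cell (5,7): code 1001 → (6.000,7.612)–(5.000,7.415)
cell (6,4): code 0010 → (6.000,4.342)–(6.912,5.000)
cell (6,5): code 0111 → (6.912,5.000)–(7.000,5.178)
cell (6,6): code 1011 → (7.000,6.817)–(6.916,7.000)
cell (6,7): code 0001 → (6.916,7.000)–(6.000,7.612)
cell (7,5): code 0010 → (7.000,5.178)–(7.227,6.000)
cell (7,6): code 0001 → (7.227,6.000)–(7.000,6.817)
total: 12 segments, chained into 1 closed loop(s), length Σ = 9.882166

segments=12 loops=1 length=9.882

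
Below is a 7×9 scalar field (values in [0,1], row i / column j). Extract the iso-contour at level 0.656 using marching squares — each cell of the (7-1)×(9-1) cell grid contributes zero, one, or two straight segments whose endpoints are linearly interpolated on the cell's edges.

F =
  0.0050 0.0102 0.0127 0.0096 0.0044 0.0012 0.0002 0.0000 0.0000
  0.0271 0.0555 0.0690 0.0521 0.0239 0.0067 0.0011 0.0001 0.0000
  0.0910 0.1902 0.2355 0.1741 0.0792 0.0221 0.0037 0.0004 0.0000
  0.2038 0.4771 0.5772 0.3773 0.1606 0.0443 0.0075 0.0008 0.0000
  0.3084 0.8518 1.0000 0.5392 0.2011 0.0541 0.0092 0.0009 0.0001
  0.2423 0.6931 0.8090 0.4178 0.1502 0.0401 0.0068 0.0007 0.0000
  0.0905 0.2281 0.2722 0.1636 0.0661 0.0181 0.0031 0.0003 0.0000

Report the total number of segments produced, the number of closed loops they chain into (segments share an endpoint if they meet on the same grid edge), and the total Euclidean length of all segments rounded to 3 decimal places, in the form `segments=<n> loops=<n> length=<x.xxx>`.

cell (3,0): code 0100 → (3.477,1.000)–(4.000,0.640)
cell (3,1): code 1100 → (3.186,2.000)–(3.477,1.000)
cell (3,2): code 1000 → (4.000,2.747)–(3.186,2.000)
cell (4,0): code 0110 → (4.000,0.640)–(5.000,0.918)
cell (4,2): code 1001 → (5.000,2.391)–(4.000,2.747)
cell (5,0): code 0010 → (5.000,0.918)–(5.080,1.000)
cell (5,1): code 0011 → (5.080,1.000)–(5.285,2.000)
cell (5,2): code 0001 → (5.285,2.000)–(5.000,2.391)
total: 8 segments, chained into 1 closed loop(s), length Σ = 6.499077

segments=8 loops=1 length=6.499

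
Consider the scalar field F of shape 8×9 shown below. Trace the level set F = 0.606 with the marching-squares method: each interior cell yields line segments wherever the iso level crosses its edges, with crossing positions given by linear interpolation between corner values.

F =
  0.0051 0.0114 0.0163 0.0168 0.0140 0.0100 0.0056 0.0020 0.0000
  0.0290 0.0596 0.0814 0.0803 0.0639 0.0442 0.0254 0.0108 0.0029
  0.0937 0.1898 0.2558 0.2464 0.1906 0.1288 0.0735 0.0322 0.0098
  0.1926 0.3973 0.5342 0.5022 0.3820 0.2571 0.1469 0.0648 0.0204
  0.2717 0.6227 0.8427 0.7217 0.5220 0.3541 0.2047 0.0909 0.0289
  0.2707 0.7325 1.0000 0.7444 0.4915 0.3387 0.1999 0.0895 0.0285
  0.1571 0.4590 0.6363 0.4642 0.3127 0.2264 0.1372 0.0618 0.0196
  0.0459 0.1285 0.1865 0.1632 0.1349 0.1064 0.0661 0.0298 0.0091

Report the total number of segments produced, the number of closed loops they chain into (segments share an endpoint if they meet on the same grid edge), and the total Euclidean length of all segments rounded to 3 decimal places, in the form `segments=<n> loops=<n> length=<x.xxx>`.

cell (3,0): code 0100 → (3.926,1.000)–(4.000,0.952)
cell (3,1): code 1100 → (3.233,2.000)–(3.926,1.000)
cell (3,2): code 1100 → (3.473,3.000)–(3.233,2.000)
cell (3,3): code 1000 → (4.000,3.579)–(3.473,3.000)
cell (4,0): code 0110 → (4.000,0.952)–(5.000,0.726)
cell (4,3): code 1001 → (5.000,3.547)–(4.000,3.579)
cell (5,0): code 0010 → (5.000,0.726)–(5.463,1.000)
cell (5,1): code 0111 → (5.463,1.000)–(6.000,1.829)
cell (5,2): code 1011 → (6.000,2.176)–(5.494,3.000)
cell (5,3): code 0001 → (5.494,3.000)–(5.000,3.547)
cell (6,1): code 0010 → (6.000,1.829)–(6.067,2.000)
cell (6,2): code 0001 → (6.067,2.000)–(6.000,2.176)
total: 12 segments, chained into 1 closed loop(s), length Σ = 8.744287

segments=12 loops=1 length=8.744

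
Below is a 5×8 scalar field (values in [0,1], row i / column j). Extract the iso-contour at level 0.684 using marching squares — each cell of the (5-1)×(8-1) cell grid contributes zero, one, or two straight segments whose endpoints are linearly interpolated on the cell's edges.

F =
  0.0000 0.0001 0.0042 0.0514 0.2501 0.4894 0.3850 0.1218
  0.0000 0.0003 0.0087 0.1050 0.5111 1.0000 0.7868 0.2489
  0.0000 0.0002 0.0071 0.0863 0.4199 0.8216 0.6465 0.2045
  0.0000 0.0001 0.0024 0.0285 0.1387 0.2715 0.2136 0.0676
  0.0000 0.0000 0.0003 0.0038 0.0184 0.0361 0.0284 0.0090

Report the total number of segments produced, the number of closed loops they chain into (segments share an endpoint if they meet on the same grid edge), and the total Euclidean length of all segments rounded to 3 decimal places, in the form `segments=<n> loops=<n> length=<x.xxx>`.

segments=8 loops=1 length=5.672

cell (0,4): code 0100 → (0.381,5.000)–(1.000,4.354)
cell (0,5): code 1100 → (0.744,6.000)–(0.381,5.000)
cell (0,6): code 1000 → (1.000,6.191)–(0.744,6.000)
cell (1,4): code 0110 → (1.000,4.354)–(2.000,4.657)
cell (1,5): code 1011 → (2.000,5.786)–(1.733,6.000)
cell (1,6): code 0001 → (1.733,6.000)–(1.000,6.191)
cell (2,4): code 0010 → (2.000,4.657)–(2.250,5.000)
cell (2,5): code 0001 → (2.250,5.000)–(2.000,5.786)
total: 8 segments, chained into 1 closed loop(s), length Σ = 5.671766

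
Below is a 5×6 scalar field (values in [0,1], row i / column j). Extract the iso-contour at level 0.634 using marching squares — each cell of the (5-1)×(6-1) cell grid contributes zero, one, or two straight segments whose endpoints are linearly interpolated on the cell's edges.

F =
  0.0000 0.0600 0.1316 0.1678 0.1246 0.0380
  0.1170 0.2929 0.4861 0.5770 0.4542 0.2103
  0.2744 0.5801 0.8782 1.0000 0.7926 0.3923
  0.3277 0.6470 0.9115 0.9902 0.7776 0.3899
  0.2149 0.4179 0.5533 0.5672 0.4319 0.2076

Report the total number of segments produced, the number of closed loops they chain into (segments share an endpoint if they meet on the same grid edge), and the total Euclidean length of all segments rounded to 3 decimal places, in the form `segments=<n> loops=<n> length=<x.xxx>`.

cell (1,1): code 0100 → (1.377,2.000)–(2.000,1.181)
cell (1,2): code 1100 → (1.135,3.000)–(1.377,2.000)
cell (1,3): code 1100 → (1.531,4.000)–(1.135,3.000)
cell (1,4): code 1000 → (2.000,4.396)–(1.531,4.000)
cell (2,0): code 0100 → (2.806,1.000)–(3.000,0.959)
cell (2,1): code 1110 → (2.000,1.181)–(2.806,1.000)
cell (2,4): code 1001 → (3.000,4.370)–(2.000,4.396)
cell (3,0): code 0010 → (3.000,0.959)–(3.057,1.000)
cell (3,1): code 0011 → (3.057,1.000)–(3.775,2.000)
cell (3,2): code 0011 → (3.775,2.000)–(3.842,3.000)
cell (3,3): code 0011 → (3.842,3.000)–(3.415,4.000)
cell (3,4): code 0001 → (3.415,4.000)–(3.000,4.370)
total: 12 segments, chained into 1 closed loop(s), length Σ = 9.719004

segments=12 loops=1 length=9.719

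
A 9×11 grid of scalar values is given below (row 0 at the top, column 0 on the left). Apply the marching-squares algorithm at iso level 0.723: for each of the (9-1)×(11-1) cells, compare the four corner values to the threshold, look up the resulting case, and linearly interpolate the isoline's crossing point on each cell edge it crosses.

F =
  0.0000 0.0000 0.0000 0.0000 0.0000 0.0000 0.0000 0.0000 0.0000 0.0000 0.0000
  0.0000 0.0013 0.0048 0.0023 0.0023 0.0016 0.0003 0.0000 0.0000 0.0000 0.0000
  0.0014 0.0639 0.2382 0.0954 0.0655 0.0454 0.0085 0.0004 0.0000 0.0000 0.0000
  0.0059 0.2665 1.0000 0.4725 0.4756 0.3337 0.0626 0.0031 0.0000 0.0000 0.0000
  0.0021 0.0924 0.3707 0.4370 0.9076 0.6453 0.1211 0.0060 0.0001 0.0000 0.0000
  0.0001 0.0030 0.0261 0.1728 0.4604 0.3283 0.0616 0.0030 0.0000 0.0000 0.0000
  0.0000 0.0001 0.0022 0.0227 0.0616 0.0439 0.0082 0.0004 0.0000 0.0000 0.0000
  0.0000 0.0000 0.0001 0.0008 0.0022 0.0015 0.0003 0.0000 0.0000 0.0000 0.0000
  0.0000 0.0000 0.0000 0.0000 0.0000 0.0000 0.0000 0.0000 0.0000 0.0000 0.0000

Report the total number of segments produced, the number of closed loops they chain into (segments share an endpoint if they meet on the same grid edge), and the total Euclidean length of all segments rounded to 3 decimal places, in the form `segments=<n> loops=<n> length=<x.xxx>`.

segments=8 loops=2 length=5.217

cell (2,1): code 0100 → (2.636,2.000)–(3.000,1.622)
cell (2,2): code 1000 → (3.000,2.525)–(2.636,2.000)
cell (3,1): code 0010 → (3.000,1.622)–(3.440,2.000)
cell (3,2): code 0001 → (3.440,2.000)–(3.000,2.525)
cell (3,3): code 0100 → (3.573,4.000)–(4.000,3.608)
cell (3,4): code 1000 → (4.000,4.704)–(3.573,4.000)
cell (4,3): code 0010 → (4.000,3.608)–(4.413,4.000)
cell (4,4): code 0001 → (4.413,4.000)–(4.000,4.704)
total: 8 segments, chained into 2 closed loop(s), length Σ = 5.216881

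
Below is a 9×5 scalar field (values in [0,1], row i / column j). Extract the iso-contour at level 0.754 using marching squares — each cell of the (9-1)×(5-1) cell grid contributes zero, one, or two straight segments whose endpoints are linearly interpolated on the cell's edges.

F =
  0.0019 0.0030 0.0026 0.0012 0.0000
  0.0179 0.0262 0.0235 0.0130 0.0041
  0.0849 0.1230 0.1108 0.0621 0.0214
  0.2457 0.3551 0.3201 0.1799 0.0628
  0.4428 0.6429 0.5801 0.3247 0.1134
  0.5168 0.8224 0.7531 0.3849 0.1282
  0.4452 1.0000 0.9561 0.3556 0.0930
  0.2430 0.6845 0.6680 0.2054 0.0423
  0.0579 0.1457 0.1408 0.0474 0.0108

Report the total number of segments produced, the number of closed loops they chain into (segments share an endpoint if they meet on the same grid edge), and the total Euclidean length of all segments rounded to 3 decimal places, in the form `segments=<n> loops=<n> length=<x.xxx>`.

segments=8 loops=1 length=6.266

cell (4,0): code 0100 → (4.619,1.000)–(5.000,0.776)
cell (4,1): code 1000 → (5.000,1.987)–(4.619,1.000)
cell (5,0): code 0110 → (5.000,0.776)–(6.000,0.557)
cell (5,1): code 1101 → (5.004,2.000)–(5.000,1.987)
cell (5,2): code 1000 → (6.000,2.337)–(5.004,2.000)
cell (6,0): code 0010 → (6.000,0.557)–(6.780,1.000)
cell (6,1): code 0011 → (6.780,1.000)–(6.701,2.000)
cell (6,2): code 0001 → (6.701,2.000)–(6.000,2.337)
total: 8 segments, chained into 1 closed loop(s), length Σ = 6.266485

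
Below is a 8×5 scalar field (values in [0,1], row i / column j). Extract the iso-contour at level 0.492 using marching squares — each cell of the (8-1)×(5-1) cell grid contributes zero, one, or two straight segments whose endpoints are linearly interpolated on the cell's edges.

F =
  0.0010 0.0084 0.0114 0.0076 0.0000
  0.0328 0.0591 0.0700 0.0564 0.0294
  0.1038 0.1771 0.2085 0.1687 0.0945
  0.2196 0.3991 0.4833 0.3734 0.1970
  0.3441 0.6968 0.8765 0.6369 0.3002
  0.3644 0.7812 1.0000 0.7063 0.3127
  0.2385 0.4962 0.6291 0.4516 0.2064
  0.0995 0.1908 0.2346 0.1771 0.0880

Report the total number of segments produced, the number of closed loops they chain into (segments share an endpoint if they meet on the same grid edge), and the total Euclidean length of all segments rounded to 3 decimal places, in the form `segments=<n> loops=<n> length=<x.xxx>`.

segments=12 loops=1 length=10.150

cell (3,0): code 0100 → (3.312,1.000)–(4.000,0.419)
cell (3,1): code 1100 → (3.022,2.000)–(3.312,1.000)
cell (3,2): code 1100 → (3.450,3.000)–(3.022,2.000)
cell (3,3): code 1000 → (4.000,3.430)–(3.450,3.000)
cell (4,0): code 0110 → (4.000,0.419)–(5.000,0.306)
cell (4,3): code 1001 → (5.000,3.544)–(4.000,3.430)
cell (5,0): code 0110 → (5.000,0.306)–(6.000,0.984)
cell (5,2): code 1011 → (6.000,2.772)–(5.841,3.000)
cell (5,3): code 0001 → (5.841,3.000)–(5.000,3.544)
cell (6,0): code 0010 → (6.000,0.984)–(6.014,1.000)
cell (6,1): code 0011 → (6.014,1.000)–(6.348,2.000)
cell (6,2): code 0001 → (6.348,2.000)–(6.000,2.772)
total: 12 segments, chained into 1 closed loop(s), length Σ = 10.150375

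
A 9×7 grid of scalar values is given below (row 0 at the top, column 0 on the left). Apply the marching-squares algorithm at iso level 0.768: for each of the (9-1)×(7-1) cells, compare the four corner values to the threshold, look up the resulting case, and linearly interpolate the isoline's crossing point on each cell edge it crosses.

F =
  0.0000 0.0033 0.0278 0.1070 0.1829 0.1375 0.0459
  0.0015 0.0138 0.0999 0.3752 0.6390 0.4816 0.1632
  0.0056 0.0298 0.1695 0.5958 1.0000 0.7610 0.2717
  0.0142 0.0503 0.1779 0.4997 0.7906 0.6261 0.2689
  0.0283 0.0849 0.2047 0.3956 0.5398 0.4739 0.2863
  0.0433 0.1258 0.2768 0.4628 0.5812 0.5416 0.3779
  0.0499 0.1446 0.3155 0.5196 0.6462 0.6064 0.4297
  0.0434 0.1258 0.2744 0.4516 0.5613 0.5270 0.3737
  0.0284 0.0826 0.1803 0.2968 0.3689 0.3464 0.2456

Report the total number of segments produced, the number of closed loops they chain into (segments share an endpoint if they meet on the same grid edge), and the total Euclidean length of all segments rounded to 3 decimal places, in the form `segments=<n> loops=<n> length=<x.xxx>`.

cell (1,3): code 0100 → (1.357,4.000)–(2.000,3.426)
cell (1,4): code 1000 → (2.000,4.971)–(1.357,4.000)
cell (2,3): code 0110 → (2.000,3.426)–(3.000,3.922)
cell (2,4): code 1001 → (3.000,4.137)–(2.000,4.971)
cell (3,3): code 0010 → (3.000,3.922)–(3.090,4.000)
cell (3,4): code 0001 → (3.090,4.000)–(3.000,4.137)
total: 6 segments, chained into 1 closed loop(s), length Σ = 4.727189

segments=6 loops=1 length=4.727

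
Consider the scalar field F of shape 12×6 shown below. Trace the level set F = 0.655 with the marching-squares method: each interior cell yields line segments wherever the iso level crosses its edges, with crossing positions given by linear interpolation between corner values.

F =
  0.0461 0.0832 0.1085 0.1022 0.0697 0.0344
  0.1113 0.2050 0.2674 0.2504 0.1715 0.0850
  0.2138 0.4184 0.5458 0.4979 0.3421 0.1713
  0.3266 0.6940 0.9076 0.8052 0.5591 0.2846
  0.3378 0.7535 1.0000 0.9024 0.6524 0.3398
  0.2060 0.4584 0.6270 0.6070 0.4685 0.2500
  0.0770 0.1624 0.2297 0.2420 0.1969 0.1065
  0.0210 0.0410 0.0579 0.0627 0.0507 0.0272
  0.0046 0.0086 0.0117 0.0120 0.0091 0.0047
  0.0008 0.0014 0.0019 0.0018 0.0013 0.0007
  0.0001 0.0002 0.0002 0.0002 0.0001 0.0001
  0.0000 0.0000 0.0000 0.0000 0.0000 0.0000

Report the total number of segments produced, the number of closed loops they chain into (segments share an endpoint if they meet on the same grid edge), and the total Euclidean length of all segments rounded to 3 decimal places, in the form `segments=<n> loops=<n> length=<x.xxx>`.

segments=10 loops=1 length=9.074

cell (2,0): code 0100 → (2.858,1.000)–(3.000,0.894)
cell (2,1): code 1100 → (2.302,2.000)–(2.858,1.000)
cell (2,2): code 1100 → (2.511,3.000)–(2.302,2.000)
cell (2,3): code 1000 → (3.000,3.610)–(2.511,3.000)
cell (3,0): code 0110 → (3.000,0.894)–(4.000,0.763)
cell (3,3): code 1001 → (4.000,3.990)–(3.000,3.610)
cell (4,0): code 0010 → (4.000,0.763)–(4.334,1.000)
cell (4,1): code 0011 → (4.334,1.000)–(4.925,2.000)
cell (4,2): code 0011 → (4.925,2.000)–(4.838,3.000)
cell (4,3): code 0001 → (4.838,3.000)–(4.000,3.990)
total: 10 segments, chained into 1 closed loop(s), length Σ = 9.074272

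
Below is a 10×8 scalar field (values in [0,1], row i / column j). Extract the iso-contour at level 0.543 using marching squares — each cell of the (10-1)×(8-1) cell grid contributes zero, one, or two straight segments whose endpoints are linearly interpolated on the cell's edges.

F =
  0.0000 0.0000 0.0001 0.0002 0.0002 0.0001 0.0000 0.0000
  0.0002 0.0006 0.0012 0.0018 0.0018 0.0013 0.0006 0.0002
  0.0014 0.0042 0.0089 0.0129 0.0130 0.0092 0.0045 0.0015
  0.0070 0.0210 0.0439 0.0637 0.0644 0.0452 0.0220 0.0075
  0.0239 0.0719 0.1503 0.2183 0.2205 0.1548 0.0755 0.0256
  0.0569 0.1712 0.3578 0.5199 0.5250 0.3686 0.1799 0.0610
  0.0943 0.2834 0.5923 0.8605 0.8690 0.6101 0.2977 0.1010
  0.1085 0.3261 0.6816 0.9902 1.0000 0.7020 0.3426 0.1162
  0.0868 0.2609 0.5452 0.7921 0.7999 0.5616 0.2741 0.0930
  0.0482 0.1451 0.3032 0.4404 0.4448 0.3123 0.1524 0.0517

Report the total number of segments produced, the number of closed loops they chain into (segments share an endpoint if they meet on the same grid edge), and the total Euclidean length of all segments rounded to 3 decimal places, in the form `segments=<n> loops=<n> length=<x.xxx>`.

cell (5,1): code 0100 → (5.790,2.000)–(6.000,1.840)
cell (5,2): code 1100 → (5.068,3.000)–(5.790,2.000)
cell (5,3): code 1100 → (5.052,4.000)–(5.068,3.000)
cell (5,4): code 1100 → (5.722,5.000)–(5.052,4.000)
cell (5,5): code 1000 → (6.000,5.215)–(5.722,5.000)
cell (6,1): code 0110 → (6.000,1.840)–(7.000,1.610)
cell (6,5): code 1001 → (7.000,5.442)–(6.000,5.215)
cell (7,1): code 0110 → (7.000,1.610)–(8.000,1.992)
cell (7,5): code 1001 → (8.000,5.065)–(7.000,5.442)
cell (8,1): code 0010 → (8.000,1.992)–(8.009,2.000)
cell (8,2): code 0011 → (8.009,2.000)–(8.708,3.000)
cell (8,3): code 0011 → (8.708,3.000)–(8.723,4.000)
cell (8,4): code 0011 → (8.723,4.000)–(8.075,5.000)
cell (8,5): code 0001 → (8.075,5.000)–(8.000,5.065)
total: 14 segments, chained into 1 closed loop(s), length Σ = 11.766518

segments=14 loops=1 length=11.767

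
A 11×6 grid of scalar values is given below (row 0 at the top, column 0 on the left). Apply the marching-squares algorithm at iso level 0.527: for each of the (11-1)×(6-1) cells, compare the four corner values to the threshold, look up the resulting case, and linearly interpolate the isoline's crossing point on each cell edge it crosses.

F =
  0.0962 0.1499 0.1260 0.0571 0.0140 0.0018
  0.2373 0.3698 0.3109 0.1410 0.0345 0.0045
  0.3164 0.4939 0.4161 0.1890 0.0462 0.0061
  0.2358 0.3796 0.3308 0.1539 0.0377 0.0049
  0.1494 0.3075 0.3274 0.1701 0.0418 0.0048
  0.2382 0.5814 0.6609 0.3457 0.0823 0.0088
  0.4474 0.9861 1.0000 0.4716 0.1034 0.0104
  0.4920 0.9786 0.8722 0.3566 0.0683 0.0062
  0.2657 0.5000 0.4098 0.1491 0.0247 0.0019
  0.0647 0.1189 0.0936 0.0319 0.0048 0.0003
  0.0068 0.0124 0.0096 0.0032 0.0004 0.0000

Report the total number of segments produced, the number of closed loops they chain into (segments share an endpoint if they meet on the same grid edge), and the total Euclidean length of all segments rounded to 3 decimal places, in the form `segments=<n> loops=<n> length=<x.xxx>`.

cell (4,0): code 0100 → (4.801,1.000)–(5.000,0.841)
cell (4,1): code 1100 → (4.599,2.000)–(4.801,1.000)
cell (4,2): code 1000 → (5.000,2.425)–(4.599,2.000)
cell (5,0): code 0110 → (5.000,0.841)–(6.000,0.148)
cell (5,2): code 1001 → (6.000,2.895)–(5.000,2.425)
cell (6,0): code 0110 → (6.000,0.148)–(7.000,0.072)
cell (6,2): code 1001 → (7.000,2.670)–(6.000,2.895)
cell (7,0): code 0010 → (7.000,0.072)–(7.944,1.000)
cell (7,1): code 0011 → (7.944,1.000)–(7.747,2.000)
cell (7,2): code 0001 → (7.747,2.000)–(7.000,2.670)
total: 10 segments, chained into 1 closed loop(s), length Σ = 9.554694

segments=10 loops=1 length=9.555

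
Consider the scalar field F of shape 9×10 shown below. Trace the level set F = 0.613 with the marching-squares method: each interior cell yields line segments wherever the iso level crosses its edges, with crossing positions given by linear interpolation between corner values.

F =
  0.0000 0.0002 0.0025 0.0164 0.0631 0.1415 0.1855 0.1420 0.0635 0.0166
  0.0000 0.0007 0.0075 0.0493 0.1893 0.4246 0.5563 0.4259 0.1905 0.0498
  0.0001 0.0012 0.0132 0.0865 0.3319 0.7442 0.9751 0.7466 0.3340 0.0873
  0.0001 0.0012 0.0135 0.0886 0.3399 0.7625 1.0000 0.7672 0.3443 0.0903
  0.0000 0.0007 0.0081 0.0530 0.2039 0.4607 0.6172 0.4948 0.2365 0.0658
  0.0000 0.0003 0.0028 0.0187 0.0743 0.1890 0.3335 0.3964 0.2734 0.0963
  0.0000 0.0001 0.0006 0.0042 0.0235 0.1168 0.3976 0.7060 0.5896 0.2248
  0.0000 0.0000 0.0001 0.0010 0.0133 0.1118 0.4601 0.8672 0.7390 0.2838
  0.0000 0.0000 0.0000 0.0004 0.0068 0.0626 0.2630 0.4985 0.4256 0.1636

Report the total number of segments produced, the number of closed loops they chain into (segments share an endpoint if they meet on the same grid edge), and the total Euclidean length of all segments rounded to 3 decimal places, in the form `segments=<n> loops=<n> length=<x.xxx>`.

cell (1,4): code 0100 → (1.589,5.000)–(2.000,4.682)
cell (1,5): code 1100 → (1.135,6.000)–(1.589,5.000)
cell (1,6): code 1100 → (1.583,7.000)–(1.135,6.000)
cell (1,7): code 1000 → (2.000,7.324)–(1.583,7.000)
cell (2,4): code 0110 → (2.000,4.682)–(3.000,4.646)
cell (2,7): code 1001 → (3.000,7.365)–(2.000,7.324)
cell (3,4): code 0010 → (3.000,4.646)–(3.495,5.000)
cell (3,5): code 0111 → (3.495,5.000)–(4.000,5.973)
cell (3,6): code 1011 → (4.000,6.034)–(3.566,7.000)
cell (3,7): code 0001 → (3.566,7.000)–(3.000,7.365)
cell (4,5): code 0010 → (4.000,5.973)–(4.015,6.000)
cell (4,6): code 0001 → (4.015,6.000)–(4.000,6.034)
cell (5,6): code 0100 → (5.700,7.000)–(6.000,6.698)
cell (5,7): code 1000 → (6.000,7.799)–(5.700,7.000)
cell (6,6): code 0110 → (6.000,6.698)–(7.000,6.376)
cell (6,7): code 1101 → (6.157,8.000)–(6.000,7.799)
cell (6,8): code 1000 → (7.000,8.277)–(6.157,8.000)
cell (7,6): code 0010 → (7.000,6.376)–(7.689,7.000)
cell (7,7): code 0011 → (7.689,7.000)–(7.402,8.000)
cell (7,8): code 0001 → (7.402,8.000)–(7.000,8.277)
total: 20 segments, chained into 2 closed loop(s), length Σ = 14.678848

segments=20 loops=2 length=14.679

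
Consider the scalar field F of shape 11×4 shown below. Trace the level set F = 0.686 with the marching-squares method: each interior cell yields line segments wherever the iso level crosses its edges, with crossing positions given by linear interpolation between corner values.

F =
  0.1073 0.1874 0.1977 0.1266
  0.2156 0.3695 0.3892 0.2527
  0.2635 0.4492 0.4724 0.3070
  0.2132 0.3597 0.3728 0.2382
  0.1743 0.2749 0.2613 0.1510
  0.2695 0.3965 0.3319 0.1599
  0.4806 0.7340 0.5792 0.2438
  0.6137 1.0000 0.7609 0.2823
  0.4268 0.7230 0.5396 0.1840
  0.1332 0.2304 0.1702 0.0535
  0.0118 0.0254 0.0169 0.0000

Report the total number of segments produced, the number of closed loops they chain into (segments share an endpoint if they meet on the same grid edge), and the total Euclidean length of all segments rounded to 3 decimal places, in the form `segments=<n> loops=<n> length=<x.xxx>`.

cell (5,0): code 0100 → (5.858,1.000)–(6.000,0.811)
cell (5,1): code 1000 → (6.000,1.310)–(5.858,1.000)
cell (6,0): code 0110 → (6.000,0.811)–(7.000,0.187)
cell (6,1): code 1101 → (6.588,2.000)–(6.000,1.310)
cell (6,2): code 1000 → (7.000,2.156)–(6.588,2.000)
cell (7,0): code 0110 → (7.000,0.187)–(8.000,0.875)
cell (7,1): code 1011 → (8.000,1.202)–(7.338,2.000)
cell (7,2): code 0001 → (7.338,2.000)–(7.000,2.156)
cell (8,0): code 0010 → (8.000,0.875)–(8.075,1.000)
cell (8,1): code 0001 → (8.075,1.000)–(8.000,1.202)
total: 10 segments, chained into 1 closed loop(s), length Σ = 6.088141

segments=10 loops=1 length=6.088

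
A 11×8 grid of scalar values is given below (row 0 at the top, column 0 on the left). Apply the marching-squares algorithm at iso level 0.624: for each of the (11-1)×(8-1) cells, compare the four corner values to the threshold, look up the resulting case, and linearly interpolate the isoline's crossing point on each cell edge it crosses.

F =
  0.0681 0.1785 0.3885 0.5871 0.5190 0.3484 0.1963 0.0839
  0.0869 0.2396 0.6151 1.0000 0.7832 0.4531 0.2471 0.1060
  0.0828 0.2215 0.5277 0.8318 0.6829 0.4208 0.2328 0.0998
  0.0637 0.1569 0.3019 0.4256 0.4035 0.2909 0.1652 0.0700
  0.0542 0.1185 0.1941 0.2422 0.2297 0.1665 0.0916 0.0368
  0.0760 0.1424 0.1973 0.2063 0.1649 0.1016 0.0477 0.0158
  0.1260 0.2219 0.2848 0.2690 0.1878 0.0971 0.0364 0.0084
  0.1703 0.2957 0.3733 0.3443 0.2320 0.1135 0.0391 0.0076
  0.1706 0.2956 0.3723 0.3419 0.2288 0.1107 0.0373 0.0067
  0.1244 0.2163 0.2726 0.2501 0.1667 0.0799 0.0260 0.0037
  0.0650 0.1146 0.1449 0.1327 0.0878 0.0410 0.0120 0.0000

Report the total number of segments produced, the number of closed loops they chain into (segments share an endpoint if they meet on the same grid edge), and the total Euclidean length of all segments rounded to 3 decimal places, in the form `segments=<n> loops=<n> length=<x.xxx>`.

cell (0,2): code 0100 → (0.089,3.000)–(1.000,2.023)
cell (0,3): code 1100 → (0.397,4.000)–(0.089,3.000)
cell (0,4): code 1000 → (1.000,4.482)–(0.397,4.000)
cell (1,2): code 0110 → (1.000,2.023)–(2.000,2.317)
cell (1,4): code 1001 → (2.000,4.225)–(1.000,4.482)
cell (2,2): code 0010 → (2.000,2.317)–(2.512,3.000)
cell (2,3): code 0011 → (2.512,3.000)–(2.211,4.000)
cell (2,4): code 0001 → (2.211,4.000)–(2.000,4.225)
total: 8 segments, chained into 1 closed loop(s), length Σ = 7.434485

segments=8 loops=1 length=7.434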